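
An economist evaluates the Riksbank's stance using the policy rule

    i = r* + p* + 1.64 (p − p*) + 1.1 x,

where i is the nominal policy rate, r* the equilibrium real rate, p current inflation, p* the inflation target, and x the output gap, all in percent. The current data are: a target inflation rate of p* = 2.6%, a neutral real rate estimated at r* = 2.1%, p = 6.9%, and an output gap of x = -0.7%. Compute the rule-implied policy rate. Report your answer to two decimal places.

i = 2.1 + 2.6 + 1.64 × (6.9 − 2.6) + 1.1 × (-0.7)
   = 2.1 + 2.6 + 7.052 − 0.77 = 10.98

10.98%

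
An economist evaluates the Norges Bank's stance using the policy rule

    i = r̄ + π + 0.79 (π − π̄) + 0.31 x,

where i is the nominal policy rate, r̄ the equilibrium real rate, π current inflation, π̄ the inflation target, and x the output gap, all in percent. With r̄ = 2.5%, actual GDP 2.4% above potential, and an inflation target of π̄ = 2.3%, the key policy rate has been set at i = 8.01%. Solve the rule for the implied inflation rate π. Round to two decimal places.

Output 2.4% above potential → x = 2.4.
Collecting π: i = r̄ + (1 + 0.79) π − 0.79 π̄ + 0.31 x
1.79 π = 8.01 − 2.5 + 0.79 × 2.3 − 0.31 × 2.4 = 6.583
π = 6.583 / 1.79 = 3.68

3.68%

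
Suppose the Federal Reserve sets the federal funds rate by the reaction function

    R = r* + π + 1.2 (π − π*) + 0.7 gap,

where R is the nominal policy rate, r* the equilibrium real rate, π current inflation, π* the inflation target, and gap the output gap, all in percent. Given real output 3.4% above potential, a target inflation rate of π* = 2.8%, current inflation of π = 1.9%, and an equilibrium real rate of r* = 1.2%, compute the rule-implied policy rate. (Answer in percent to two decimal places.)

Output 3.4% above potential → gap = 3.4.
R = 1.2 + 1.9 + 1.2 × (1.9 − 2.8) + 0.7 × 3.4
   = 1.2 + 1.9 − 1.08 + 2.38 = 4.40

4.40%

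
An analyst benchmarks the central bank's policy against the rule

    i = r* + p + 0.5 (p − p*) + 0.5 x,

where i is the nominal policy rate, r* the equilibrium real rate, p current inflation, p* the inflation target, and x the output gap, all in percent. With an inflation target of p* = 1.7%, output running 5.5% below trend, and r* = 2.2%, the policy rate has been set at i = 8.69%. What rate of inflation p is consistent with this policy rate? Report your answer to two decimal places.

6.73%

Output 5.5% below potential → x = -5.5.
Collecting p: i = r* + (1 + 0.5) p − 0.5 p* + 0.5 x
1.5 p = 8.69 − 2.2 + 0.5 × 1.7 − 0.5 × (-5.5) = 10.09
p = 10.09 / 1.5 = 6.73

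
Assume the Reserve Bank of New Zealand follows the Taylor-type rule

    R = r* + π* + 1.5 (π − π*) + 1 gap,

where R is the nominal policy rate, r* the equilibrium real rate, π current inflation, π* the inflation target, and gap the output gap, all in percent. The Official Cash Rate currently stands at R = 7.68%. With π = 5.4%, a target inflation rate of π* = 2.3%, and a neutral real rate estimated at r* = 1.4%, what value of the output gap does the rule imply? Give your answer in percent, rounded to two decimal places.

1 gap = 7.68 − 1.4 − 2.3 − 1.5 × (5.4 − 2.3) = -0.67
gap = -0.67 / 1 = -0.67

-0.67%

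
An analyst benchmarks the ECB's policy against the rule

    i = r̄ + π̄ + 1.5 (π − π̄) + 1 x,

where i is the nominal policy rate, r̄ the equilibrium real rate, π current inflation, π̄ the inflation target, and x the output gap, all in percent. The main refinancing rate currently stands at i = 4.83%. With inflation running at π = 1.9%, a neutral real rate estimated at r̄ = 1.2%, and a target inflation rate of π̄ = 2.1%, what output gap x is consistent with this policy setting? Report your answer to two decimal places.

1.83%

1 x = 4.83 − 1.2 − 2.1 − 1.5 × (1.9 − 2.1) = 1.83
x = 1.83 / 1 = 1.83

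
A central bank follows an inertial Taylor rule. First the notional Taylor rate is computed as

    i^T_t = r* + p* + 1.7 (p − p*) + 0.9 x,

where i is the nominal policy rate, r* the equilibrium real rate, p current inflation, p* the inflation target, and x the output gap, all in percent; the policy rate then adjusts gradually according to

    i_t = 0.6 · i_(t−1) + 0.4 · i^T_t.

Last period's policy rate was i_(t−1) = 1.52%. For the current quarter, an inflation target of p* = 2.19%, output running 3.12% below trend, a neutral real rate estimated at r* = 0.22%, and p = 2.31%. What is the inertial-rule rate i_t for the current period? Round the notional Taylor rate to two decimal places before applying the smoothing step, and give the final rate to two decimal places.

Output 3.12% below potential → x = -3.12.
i^T_t = 0.22 + 2.19 + 1.7 × (2.31 − 2.19) + 0.9 × (-3.12)
   = 0.22 + 2.19 + 0.204 − 2.808 = -0.19
i_t = 0.6 × 1.52 + 0.4 × (-0.19) = 0.912 − 0.076 = 0.84

0.84%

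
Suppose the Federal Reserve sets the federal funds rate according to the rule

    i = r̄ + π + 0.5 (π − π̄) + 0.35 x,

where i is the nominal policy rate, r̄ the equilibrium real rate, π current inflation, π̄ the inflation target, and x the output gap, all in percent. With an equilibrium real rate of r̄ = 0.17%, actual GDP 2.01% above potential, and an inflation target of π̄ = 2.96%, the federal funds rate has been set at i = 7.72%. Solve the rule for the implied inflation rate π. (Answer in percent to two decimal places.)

5.55%

Output 2.01% above potential → x = 2.01.
Collecting π: i = r̄ + (1 + 0.5) π − 0.5 π̄ + 0.35 x
1.5 π = 7.72 − 0.17 + 0.5 × 2.96 − 0.35 × 2.01 = 8.3265
π = 8.3265 / 1.5 = 5.55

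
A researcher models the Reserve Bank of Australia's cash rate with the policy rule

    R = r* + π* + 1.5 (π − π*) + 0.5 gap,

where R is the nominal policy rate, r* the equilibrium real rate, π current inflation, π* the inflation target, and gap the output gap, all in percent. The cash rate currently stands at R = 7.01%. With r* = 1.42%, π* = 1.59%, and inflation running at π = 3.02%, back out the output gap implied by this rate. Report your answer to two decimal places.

0.5 gap = 7.01 − 1.42 − 1.59 − 1.5 × (3.02 − 1.59) = 1.855
gap = 1.855 / 0.5 = 3.71

3.71%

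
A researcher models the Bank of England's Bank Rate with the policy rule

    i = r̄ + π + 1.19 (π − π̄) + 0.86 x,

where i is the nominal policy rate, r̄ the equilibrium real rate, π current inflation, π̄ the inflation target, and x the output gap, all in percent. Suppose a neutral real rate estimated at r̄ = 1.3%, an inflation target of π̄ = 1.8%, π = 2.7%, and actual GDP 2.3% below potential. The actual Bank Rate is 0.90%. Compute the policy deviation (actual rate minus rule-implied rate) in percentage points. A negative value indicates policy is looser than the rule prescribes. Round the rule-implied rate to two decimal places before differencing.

-2.19 pp

Output 2.3% below potential → x = -2.3.
i = 1.3 + 2.7 + 1.19 × (2.7 − 1.8) + 0.86 × (-2.3)
   = 1.3 + 2.7 + 1.071 − 1.978 = 3.09
Deviation = 0.90 − 3.09 = -2.19 pp.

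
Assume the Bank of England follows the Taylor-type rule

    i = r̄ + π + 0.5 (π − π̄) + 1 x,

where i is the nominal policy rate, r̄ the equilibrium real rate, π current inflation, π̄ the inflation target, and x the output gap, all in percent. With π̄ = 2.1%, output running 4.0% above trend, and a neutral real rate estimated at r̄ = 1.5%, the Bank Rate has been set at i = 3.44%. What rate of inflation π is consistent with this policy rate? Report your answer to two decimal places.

-0.67%

Output 4.0% above potential → x = 4.0.
Collecting π: i = r̄ + (1 + 0.5) π − 0.5 π̄ + 1 x
1.5 π = 3.44 − 1.5 + 0.5 × 2.1 − 1 × 4.0 = -1.01
π = -1.01 / 1.5 = -0.67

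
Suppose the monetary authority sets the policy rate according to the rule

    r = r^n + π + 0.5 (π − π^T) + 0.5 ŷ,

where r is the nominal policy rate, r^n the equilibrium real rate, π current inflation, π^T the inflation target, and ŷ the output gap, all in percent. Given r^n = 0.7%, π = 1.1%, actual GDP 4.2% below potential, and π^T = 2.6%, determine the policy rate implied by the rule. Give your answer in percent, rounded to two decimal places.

-1.05%

Output 4.2% below potential → ŷ = -4.2.
r = 0.7 + 1.1 + 0.5 × (1.1 − 2.6) + 0.5 × (-4.2)
   = 0.7 + 1.1 − 0.75 − 2.1 = -1.05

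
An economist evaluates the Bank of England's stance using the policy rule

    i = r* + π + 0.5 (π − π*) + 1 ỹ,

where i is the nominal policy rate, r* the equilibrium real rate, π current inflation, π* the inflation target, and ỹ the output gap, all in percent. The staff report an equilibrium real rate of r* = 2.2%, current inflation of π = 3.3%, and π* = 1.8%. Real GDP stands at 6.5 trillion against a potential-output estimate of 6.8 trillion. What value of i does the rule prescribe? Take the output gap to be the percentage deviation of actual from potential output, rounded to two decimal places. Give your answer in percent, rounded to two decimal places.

1.84%

Output gap = 100 × (6.5 − 6.8) / 6.8 = -4.41%.
i = 2.20 + 3.30 + 0.5 × (3.30 − 1.80) + 1 × (-4.41)
   = 2.20 + 3.3 + 0.75 − 4.41 = 1.84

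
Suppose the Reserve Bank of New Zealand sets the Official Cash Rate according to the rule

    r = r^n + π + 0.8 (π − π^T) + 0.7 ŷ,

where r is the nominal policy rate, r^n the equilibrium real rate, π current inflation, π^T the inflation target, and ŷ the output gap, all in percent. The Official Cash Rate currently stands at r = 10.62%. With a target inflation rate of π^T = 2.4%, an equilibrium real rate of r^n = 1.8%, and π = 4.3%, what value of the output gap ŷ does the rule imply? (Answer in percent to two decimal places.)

0.7 ŷ = 10.62 − 1.8 − 4.3 − 0.8 × (4.3 − 2.4) = 3
ŷ = 3 / 0.7 = 4.29

4.29%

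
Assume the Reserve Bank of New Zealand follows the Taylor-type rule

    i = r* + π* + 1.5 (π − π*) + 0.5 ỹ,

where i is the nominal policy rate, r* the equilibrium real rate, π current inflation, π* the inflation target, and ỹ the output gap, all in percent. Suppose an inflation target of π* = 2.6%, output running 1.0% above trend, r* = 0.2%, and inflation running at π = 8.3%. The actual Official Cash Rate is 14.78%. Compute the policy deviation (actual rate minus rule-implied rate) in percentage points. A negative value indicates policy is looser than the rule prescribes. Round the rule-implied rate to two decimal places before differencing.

2.93 pp

Output 1.0% above potential → ỹ = 1.0.
i = 0.2 + 2.6 + 1.5 × (8.3 − 2.6) + 0.5 × 1.0
   = 0.2 + 2.6 + 8.55 + 0.5 = 11.85
Deviation = 14.78 − 11.85 = 2.93 pp.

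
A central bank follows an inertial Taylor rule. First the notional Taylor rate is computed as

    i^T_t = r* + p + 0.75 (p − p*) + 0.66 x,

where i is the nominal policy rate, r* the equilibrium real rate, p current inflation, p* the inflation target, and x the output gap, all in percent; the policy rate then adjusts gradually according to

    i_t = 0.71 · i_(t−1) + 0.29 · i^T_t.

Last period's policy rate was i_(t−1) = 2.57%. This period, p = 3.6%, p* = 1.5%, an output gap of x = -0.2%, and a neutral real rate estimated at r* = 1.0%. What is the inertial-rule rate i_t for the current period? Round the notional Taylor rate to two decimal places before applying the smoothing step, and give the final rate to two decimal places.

3.58%

i^T_t = 1.0 + 3.6 + 0.75 × (3.6 − 1.5) + 0.66 × (-0.2)
   = 1.0 + 3.6 + 1.575 − 0.132 = 6.04
i_t = 0.71 × 2.57 + 0.29 × 6.04 = 1.8247 + 1.7516 = 3.58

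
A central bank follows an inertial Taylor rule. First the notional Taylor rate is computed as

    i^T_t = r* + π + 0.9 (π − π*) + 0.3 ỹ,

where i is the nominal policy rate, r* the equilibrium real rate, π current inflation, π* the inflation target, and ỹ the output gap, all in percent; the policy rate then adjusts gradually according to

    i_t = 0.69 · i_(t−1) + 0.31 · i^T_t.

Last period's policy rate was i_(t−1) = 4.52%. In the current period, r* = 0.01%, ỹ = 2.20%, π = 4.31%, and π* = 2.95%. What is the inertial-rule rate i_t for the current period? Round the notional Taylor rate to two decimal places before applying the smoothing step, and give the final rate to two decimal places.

i^T_t = 0.01 + 4.31 + 0.9 × (4.31 − 2.95) + 0.3 × 2.20
   = 0.01 + 4.31 + 1.224 + 0.66 = 6.20
i_t = 0.69 × 4.52 + 0.31 × 6.20 = 3.1188 + 1.922 = 5.04

5.04%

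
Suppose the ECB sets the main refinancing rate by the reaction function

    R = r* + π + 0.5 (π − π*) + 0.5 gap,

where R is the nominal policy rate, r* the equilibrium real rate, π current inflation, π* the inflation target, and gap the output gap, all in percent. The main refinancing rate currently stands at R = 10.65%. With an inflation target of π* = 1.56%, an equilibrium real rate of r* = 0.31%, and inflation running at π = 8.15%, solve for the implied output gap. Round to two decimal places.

-2.21%

0.5 gap = 10.65 − 0.31 − 8.15 − 0.5 × (8.15 − 1.56) = -1.105
gap = -1.105 / 0.5 = -2.21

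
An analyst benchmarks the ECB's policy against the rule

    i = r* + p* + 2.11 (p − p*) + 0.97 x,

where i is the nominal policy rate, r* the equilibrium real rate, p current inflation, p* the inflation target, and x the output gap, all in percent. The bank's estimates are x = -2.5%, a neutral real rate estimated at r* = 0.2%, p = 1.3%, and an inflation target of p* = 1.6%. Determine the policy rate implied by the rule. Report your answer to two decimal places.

i = 0.2 + 1.6 + 2.11 × (1.3 − 1.6) + 0.97 × (-2.5)
   = 0.2 + 1.6 − 0.633 − 2.425 = -1.26

-1.26%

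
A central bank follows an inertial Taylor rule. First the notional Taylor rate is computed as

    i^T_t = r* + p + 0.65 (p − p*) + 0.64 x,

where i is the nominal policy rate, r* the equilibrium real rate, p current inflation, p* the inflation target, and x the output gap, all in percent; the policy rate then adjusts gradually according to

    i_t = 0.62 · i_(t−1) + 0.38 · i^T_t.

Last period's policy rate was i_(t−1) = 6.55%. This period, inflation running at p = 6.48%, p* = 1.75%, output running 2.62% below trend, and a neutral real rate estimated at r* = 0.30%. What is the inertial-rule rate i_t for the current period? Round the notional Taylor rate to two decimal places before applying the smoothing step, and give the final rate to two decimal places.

7.17%

Output 2.62% below potential → x = -2.62.
i^T_t = 0.30 + 6.48 + 0.65 × (6.48 − 1.75) + 0.64 × (-2.62)
   = 0.30 + 6.48 + 3.0745 − 1.6768 = 8.18
i_t = 0.62 × 6.55 + 0.38 × 8.18 = 4.061 + 3.1084 = 7.17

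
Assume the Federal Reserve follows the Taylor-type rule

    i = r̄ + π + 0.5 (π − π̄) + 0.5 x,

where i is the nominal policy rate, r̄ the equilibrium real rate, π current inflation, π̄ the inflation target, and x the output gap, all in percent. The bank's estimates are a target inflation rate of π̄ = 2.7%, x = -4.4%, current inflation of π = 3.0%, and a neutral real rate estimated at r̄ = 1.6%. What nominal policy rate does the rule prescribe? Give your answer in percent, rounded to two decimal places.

i = 1.6 + 3.0 + 0.5 × (3.0 − 2.7) + 0.5 × (-4.4)
   = 1.6 + 3 + 0.15 − 2.2 = 2.55

2.55%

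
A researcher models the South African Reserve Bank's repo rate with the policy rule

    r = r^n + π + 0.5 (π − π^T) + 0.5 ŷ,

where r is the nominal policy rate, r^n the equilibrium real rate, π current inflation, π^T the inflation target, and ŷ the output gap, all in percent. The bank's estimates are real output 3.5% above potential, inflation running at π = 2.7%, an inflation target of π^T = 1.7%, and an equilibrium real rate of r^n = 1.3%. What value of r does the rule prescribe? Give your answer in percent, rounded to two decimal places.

Output 3.5% above potential → ŷ = 3.5.
r = 1.3 + 2.7 + 0.5 × (2.7 − 1.7) + 0.5 × 3.5
   = 1.3 + 2.7 + 0.5 + 1.75 = 6.25

6.25%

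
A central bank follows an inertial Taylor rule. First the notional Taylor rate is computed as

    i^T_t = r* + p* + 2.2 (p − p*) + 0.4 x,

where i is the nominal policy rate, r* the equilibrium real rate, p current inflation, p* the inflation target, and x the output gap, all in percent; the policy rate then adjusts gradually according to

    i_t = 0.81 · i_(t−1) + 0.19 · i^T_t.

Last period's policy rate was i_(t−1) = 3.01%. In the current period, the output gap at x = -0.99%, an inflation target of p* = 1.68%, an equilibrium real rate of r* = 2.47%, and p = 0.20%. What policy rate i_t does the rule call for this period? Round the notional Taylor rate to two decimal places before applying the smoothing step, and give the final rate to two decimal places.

2.53%

i^T_t = 2.47 + 1.68 + 2.2 × (0.20 − 1.68) + 0.4 × (-0.99)
   = 2.47 + 1.68 − 3.256 − 0.396 = 0.50
i_t = 0.81 × 3.01 + 0.19 × 0.50 = 2.4381 + 0.095 = 2.53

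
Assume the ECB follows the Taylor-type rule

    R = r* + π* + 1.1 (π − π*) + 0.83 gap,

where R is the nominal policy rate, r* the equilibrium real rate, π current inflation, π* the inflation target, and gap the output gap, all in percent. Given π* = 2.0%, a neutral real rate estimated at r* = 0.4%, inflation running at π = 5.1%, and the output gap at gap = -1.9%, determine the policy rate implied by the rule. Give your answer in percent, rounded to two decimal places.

4.23%

R = 0.4 + 2.0 + 1.1 × (5.1 − 2.0) + 0.83 × (-1.9)
   = 0.4 + 2 + 3.41 − 1.577 = 4.23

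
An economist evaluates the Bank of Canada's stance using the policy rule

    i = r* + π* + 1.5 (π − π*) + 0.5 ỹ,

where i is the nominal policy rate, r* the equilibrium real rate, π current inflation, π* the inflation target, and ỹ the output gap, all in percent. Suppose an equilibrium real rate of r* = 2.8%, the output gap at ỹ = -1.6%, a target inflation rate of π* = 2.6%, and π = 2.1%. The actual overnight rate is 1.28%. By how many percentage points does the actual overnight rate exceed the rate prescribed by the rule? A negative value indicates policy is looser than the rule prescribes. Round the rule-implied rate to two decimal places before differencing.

-2.57 pp

i = 2.8 + 2.6 + 1.5 × (2.1 − 2.6) + 0.5 × (-1.6)
   = 2.8 + 2.6 − 0.75 − 0.8 = 3.85
Deviation = 1.28 − 3.85 = -2.57 pp.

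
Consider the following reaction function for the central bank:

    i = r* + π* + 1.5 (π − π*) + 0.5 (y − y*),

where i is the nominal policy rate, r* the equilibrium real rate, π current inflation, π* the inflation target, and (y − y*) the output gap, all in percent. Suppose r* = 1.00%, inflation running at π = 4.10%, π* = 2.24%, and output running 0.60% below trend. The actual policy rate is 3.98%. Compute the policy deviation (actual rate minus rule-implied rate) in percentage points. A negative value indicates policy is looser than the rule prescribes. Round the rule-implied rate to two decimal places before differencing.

-1.75 pp

Output 0.60% below potential → (y − y*) = -0.60.
i = 1.00 + 2.24 + 1.5 × (4.10 − 2.24) + 0.5 × (-0.60)
   = 1.00 + 2.24 + 2.79 − 0.3 = 5.73
Deviation = 3.98 − 5.73 = -1.75 pp.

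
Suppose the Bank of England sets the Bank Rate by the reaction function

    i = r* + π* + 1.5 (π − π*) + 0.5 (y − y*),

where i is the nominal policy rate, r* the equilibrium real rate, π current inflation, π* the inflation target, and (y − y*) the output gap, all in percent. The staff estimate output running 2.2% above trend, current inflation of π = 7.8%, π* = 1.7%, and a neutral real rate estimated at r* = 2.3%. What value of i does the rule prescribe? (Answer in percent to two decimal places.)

Output 2.2% above potential → (y − y*) = 2.2.
i = 2.3 + 1.7 + 1.5 × (7.8 − 1.7) + 0.5 × 2.2
   = 2.3 + 1.7 + 9.15 + 1.1 = 14.25

14.25%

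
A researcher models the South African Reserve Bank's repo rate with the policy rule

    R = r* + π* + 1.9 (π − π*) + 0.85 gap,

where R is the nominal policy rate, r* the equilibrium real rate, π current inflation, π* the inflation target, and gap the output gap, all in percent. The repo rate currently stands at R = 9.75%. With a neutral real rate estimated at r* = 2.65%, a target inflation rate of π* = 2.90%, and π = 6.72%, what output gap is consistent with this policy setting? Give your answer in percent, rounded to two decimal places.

-3.60%

0.85 gap = 9.75 − 2.65 − 2.90 − 1.9 × (6.72 − 2.90) = -3.058
gap = -3.058 / 0.85 = -3.60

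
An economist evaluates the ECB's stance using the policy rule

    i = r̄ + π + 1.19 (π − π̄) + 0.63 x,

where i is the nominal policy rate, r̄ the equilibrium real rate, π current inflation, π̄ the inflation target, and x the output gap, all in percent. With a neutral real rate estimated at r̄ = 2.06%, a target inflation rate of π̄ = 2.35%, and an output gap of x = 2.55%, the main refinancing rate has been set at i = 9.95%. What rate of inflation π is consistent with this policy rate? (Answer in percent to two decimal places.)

4.15%

Collecting π: i = r̄ + (1 + 1.19) π − 1.19 π̄ + 0.63 x
2.19 π = 9.95 − 2.06 + 1.19 × 2.35 − 0.63 × 2.55 = 9.08
π = 9.08 / 2.19 = 4.15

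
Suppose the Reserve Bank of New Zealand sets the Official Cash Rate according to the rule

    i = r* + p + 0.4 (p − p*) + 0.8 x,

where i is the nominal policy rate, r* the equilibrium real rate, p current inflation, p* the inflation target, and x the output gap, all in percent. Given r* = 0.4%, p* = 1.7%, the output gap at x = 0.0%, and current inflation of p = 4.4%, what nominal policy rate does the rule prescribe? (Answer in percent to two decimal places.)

5.88%

i = 0.4 + 4.4 + 0.4 × (4.4 − 1.7) + 0.8 × 0.0
   = 0.4 + 4.4 + 1.08 + 0 = 5.88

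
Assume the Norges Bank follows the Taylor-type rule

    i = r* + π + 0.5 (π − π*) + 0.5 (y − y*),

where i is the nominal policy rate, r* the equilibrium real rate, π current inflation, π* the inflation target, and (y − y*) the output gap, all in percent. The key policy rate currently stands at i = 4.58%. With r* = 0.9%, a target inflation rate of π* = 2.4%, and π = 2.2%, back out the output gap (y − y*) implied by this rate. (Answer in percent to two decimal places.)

0.5 (y − y*) = 4.58 − 0.9 − 2.2 − 0.5 × (2.2 − 2.4) = 1.58
(y − y*) = 1.58 / 0.5 = 3.16

3.16%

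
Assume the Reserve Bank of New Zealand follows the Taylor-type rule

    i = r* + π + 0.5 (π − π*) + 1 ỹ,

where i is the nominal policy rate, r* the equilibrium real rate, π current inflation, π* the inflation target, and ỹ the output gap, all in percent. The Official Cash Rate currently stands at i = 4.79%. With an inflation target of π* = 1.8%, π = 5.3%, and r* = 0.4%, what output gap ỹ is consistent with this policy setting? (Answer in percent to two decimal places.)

-2.66%

1 ỹ = 4.79 − 0.4 − 5.3 − 0.5 × (5.3 − 1.8) = -2.66
ỹ = -2.66 / 1 = -2.66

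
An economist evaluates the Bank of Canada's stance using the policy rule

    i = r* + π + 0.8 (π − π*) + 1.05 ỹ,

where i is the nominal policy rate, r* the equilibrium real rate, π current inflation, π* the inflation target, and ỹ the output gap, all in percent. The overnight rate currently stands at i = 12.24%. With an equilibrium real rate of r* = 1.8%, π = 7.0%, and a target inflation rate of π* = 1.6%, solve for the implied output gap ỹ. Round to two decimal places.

1.05 ỹ = 12.24 − 1.8 − 7.0 − 0.8 × (7.0 − 1.6) = -0.88
ỹ = -0.88 / 1.05 = -0.84

-0.84%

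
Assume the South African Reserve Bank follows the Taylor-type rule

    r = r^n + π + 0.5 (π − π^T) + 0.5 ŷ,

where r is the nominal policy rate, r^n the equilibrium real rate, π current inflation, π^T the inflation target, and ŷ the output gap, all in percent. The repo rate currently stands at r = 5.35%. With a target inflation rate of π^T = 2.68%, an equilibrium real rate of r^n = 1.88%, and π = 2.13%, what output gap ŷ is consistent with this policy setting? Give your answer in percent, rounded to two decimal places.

0.5 ŷ = 5.35 − 1.88 − 2.13 − 0.5 × (2.13 − 2.68) = 1.615
ŷ = 1.615 / 0.5 = 3.23

3.23%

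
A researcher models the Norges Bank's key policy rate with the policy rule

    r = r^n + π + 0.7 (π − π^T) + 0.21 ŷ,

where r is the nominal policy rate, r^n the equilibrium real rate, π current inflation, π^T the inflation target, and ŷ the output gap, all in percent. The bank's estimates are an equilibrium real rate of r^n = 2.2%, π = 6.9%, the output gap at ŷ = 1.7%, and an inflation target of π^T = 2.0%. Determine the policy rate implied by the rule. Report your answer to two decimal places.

12.89%

r = 2.2 + 6.9 + 0.7 × (6.9 − 2.0) + 0.21 × 1.7
   = 2.2 + 6.9 + 3.43 + 0.357 = 12.89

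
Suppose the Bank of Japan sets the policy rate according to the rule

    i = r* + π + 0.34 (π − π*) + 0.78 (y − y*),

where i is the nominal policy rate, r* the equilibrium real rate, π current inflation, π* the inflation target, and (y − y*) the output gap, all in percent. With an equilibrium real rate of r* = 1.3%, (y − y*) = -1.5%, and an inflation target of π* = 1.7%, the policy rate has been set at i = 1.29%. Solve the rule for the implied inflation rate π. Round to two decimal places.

Collecting π: i = r* + (1 + 0.34) π − 0.34 π* + 0.78 (y − y*)
1.34 π = 1.29 − 1.3 + 0.34 × 1.7 − 0.78 × (-1.5) = 1.738
π = 1.738 / 1.34 = 1.30

1.30%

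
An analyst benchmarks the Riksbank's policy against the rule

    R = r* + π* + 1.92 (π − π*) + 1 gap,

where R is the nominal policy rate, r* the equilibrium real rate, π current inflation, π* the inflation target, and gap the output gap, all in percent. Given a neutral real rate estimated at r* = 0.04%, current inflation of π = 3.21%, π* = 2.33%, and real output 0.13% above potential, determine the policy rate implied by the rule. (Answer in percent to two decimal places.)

Output 0.13% above potential → gap = 0.13.
R = 0.04 + 2.33 + 1.92 × (3.21 − 2.33) + 1 × 0.13
   = 0.04 + 2.33 + 1.6896 + 0.13 = 4.19

4.19%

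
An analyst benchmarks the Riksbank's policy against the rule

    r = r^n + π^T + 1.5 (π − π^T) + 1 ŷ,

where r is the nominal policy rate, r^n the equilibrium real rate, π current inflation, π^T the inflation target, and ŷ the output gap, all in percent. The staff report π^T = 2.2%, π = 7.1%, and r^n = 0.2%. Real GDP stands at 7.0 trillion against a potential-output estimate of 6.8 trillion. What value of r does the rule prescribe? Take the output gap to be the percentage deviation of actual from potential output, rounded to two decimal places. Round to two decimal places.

12.69%

Output gap = 100 × (7.0 − 6.8) / 6.8 = 2.94%.
r = 0.20 + 2.20 + 1.5 × (7.10 − 2.20) + 1 × 2.94
   = 0.20 + 2.2 + 7.35 + 2.94 = 12.69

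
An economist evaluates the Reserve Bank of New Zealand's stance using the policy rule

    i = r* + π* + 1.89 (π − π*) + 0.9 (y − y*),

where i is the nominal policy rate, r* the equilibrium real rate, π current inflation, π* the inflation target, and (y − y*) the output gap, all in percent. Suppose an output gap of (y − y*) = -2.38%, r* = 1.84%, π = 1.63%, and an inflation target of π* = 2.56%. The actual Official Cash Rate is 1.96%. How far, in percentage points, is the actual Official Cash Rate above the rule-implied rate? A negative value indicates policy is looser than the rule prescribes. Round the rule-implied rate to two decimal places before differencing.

1.46 pp

i = 1.84 + 2.56 + 1.89 × (1.63 − 2.56) + 0.9 × (-2.38)
   = 1.84 + 2.56 − 1.7577 − 2.142 = 0.50
Deviation = 1.96 − 0.50 = 1.46 pp.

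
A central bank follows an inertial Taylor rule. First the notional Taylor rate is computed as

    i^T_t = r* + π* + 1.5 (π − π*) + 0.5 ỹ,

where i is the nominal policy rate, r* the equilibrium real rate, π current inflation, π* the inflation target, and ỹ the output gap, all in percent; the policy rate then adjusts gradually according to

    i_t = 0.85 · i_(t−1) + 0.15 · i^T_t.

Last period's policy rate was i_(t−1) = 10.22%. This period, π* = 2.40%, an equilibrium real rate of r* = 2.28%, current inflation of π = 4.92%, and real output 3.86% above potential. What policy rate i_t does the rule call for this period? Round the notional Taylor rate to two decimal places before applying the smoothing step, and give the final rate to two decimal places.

Output 3.86% above potential → ỹ = 3.86.
i^T_t = 2.28 + 2.40 + 1.5 × (4.92 − 2.40) + 0.5 × 3.86
   = 2.28 + 2.4 + 3.78 + 1.93 = 10.39
i_t = 0.85 × 10.22 + 0.15 × 10.39 = 8.687 + 1.5585 = 10.25

10.25%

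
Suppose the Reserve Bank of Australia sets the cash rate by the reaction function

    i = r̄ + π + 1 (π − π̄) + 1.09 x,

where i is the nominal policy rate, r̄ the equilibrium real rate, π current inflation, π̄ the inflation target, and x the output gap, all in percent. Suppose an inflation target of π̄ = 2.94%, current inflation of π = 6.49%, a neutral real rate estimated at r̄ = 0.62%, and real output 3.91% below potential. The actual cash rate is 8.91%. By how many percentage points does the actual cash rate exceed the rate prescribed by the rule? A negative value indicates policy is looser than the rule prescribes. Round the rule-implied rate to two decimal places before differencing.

2.51 pp

Output 3.91% below potential → x = -3.91.
i = 0.62 + 6.49 + 1 × (6.49 − 2.94) + 1.09 × (-3.91)
   = 0.62 + 6.49 + 3.55 − 4.2619 = 6.40
Deviation = 8.91 − 6.40 = 2.51 pp.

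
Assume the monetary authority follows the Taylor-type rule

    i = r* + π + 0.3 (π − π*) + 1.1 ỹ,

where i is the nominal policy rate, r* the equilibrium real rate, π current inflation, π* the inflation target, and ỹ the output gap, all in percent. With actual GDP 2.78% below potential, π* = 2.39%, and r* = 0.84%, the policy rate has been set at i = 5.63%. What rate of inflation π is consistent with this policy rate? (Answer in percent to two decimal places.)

Output 2.78% below potential → ỹ = -2.78.
Collecting π: i = r* + (1 + 0.3) π − 0.3 π* + 1.1 ỹ
1.3 π = 5.63 − 0.84 + 0.3 × 2.39 − 1.1 × (-2.78) = 8.565
π = 8.565 / 1.3 = 6.59

6.59%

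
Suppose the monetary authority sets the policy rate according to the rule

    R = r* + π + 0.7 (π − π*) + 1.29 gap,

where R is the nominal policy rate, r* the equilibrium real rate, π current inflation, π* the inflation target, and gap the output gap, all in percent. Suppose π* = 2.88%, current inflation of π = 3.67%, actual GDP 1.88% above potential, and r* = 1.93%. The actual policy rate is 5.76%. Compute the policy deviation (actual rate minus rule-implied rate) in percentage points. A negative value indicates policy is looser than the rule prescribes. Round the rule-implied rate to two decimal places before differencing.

Output 1.88% above potential → gap = 1.88.
R = 1.93 + 3.67 + 0.7 × (3.67 − 2.88) + 1.29 × 1.88
   = 1.93 + 3.67 + 0.553 + 2.4252 = 8.58
Deviation = 5.76 − 8.58 = -2.82 pp.

-2.82 pp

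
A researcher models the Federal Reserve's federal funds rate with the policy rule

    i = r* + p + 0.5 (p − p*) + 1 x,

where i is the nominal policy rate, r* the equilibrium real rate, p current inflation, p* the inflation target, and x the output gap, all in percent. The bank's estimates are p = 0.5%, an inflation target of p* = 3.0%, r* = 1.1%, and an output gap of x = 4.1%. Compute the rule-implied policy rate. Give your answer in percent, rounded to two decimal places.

4.45%

i = 1.1 + 0.5 + 0.5 × (0.5 − 3.0) + 1 × 4.1
   = 1.1 + 0.5 − 1.25 + 4.1 = 4.45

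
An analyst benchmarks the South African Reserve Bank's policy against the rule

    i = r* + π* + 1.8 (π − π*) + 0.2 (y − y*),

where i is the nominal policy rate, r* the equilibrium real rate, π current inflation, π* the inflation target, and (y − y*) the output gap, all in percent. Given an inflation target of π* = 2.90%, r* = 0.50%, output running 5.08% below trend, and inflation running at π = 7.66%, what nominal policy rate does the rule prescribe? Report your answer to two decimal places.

Output 5.08% below potential → (y − y*) = -5.08.
i = 0.50 + 2.90 + 1.8 × (7.66 − 2.90) + 0.2 × (-5.08)
   = 0.50 + 2.9 + 8.568 − 1.016 = 10.95

10.95%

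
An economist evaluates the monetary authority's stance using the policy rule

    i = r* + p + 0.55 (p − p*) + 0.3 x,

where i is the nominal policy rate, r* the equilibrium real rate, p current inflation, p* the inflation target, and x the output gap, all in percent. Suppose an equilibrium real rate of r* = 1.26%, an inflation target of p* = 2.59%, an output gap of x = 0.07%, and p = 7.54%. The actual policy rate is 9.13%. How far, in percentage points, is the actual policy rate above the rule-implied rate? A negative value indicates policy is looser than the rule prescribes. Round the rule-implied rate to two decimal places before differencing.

-2.41 pp

i = 1.26 + 7.54 + 0.55 × (7.54 − 2.59) + 0.3 × 0.07
   = 1.26 + 7.54 + 2.7225 + 0.021 = 11.54
Deviation = 9.13 − 11.54 = -2.41 pp.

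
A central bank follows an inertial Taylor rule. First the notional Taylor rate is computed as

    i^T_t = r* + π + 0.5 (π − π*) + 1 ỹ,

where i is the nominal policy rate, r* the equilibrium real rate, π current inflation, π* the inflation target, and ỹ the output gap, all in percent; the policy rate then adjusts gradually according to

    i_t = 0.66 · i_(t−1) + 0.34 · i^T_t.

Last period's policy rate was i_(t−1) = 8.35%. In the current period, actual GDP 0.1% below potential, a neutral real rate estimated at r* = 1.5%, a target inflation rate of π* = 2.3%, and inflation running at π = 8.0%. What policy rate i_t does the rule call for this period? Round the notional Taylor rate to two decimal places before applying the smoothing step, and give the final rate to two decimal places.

Output 0.1% below potential → ỹ = -0.1.
i^T_t = 1.5 + 8.0 + 0.5 × (8.0 − 2.3) + 1 × (-0.1)
   = 1.5 + 8 + 2.85 − 0.1 = 12.25
i_t = 0.66 × 8.35 + 0.34 × 12.25 = 5.511 + 4.165 = 9.68

9.68%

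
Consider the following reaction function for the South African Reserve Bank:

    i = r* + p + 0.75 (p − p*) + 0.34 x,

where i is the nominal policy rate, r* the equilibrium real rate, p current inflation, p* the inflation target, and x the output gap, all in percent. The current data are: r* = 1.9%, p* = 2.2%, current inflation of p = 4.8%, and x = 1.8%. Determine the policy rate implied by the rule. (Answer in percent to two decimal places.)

9.26%

i = 1.9 + 4.8 + 0.75 × (4.8 − 2.2) + 0.34 × 1.8
   = 1.9 + 4.8 + 1.95 + 0.612 = 9.26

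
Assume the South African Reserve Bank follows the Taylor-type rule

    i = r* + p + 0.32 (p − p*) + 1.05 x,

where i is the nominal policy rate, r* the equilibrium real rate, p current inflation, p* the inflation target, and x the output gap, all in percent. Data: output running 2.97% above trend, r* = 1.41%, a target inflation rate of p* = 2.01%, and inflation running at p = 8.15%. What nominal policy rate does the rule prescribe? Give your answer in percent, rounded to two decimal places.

14.64%

Output 2.97% above potential → x = 2.97.
i = 1.41 + 8.15 + 0.32 × (8.15 − 2.01) + 1.05 × 2.97
   = 1.41 + 8.15 + 1.9648 + 3.1185 = 14.64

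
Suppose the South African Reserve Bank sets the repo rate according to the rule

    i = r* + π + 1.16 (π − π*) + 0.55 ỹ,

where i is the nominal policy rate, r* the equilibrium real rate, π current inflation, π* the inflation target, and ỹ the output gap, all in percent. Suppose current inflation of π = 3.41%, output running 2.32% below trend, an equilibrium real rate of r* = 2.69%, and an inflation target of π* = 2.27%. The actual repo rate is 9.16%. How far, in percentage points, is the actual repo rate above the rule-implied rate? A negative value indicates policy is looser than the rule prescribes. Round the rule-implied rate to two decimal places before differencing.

3.01 pp

Output 2.32% below potential → ỹ = -2.32.
i = 2.69 + 3.41 + 1.16 × (3.41 − 2.27) + 0.55 × (-2.32)
   = 2.69 + 3.41 + 1.3224 − 1.276 = 6.15
Deviation = 9.16 − 6.15 = 3.01 pp.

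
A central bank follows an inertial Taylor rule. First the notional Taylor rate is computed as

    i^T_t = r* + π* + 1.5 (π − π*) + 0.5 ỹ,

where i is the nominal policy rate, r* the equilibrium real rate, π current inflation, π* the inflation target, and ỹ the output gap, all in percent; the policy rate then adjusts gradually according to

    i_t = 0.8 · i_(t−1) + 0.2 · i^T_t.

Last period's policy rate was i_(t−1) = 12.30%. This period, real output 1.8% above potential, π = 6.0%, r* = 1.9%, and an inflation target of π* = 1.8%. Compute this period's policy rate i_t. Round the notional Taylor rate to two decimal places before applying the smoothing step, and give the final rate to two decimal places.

Output 1.8% above potential → ỹ = 1.8.
i^T_t = 1.9 + 1.8 + 1.5 × (6.0 − 1.8) + 0.5 × 1.8
   = 1.9 + 1.8 + 6.3 + 0.9 = 10.90
i_t = 0.8 × 12.30 + 0.2 × 10.90 = 9.84 + 2.18 = 12.02

12.02%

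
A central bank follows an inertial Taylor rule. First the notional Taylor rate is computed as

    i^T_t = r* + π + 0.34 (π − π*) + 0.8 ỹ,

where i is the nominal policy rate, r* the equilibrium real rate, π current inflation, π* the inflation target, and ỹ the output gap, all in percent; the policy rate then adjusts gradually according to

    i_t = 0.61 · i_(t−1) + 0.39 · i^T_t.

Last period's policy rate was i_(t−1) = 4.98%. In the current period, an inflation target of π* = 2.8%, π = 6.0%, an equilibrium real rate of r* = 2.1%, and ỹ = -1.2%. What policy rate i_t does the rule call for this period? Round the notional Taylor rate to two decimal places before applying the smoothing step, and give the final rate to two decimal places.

6.25%

i^T_t = 2.1 + 6.0 + 0.34 × (6.0 − 2.8) + 0.8 × (-1.2)
   = 2.1 + 6 + 1.088 − 0.96 = 8.23
i_t = 0.61 × 4.98 + 0.39 × 8.23 = 3.0378 + 3.2097 = 6.25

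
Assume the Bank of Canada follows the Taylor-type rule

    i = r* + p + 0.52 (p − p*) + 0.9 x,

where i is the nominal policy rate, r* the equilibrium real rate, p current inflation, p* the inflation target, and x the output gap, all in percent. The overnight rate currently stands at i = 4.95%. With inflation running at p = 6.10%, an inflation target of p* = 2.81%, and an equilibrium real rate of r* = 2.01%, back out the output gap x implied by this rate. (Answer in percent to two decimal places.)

-5.41%

0.9 x = 4.95 − 2.01 − 6.10 − 0.52 × (6.10 − 2.81) = -4.8708
x = -4.8708 / 0.9 = -5.41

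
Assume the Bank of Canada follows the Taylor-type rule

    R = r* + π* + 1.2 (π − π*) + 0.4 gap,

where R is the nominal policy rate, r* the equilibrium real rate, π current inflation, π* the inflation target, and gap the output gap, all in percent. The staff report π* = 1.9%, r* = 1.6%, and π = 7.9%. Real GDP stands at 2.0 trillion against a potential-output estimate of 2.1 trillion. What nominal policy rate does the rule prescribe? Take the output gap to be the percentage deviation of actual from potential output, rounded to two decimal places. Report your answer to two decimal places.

Output gap = 100 × (2.0 − 2.1) / 2.1 = -4.76%.
R = 1.60 + 1.90 + 1.2 × (7.90 − 1.90) + 0.4 × (-4.76)
   = 1.60 + 1.9 + 7.2 − 1.904 = 8.80

8.80%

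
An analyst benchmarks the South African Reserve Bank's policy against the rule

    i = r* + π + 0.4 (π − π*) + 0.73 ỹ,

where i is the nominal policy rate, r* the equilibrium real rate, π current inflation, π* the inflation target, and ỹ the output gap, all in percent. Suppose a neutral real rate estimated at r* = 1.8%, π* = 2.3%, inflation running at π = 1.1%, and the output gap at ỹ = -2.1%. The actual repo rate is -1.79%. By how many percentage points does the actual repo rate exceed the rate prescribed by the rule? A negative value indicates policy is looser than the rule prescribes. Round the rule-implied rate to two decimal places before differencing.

-2.68 pp

i = 1.8 + 1.1 + 0.4 × (1.1 − 2.3) + 0.73 × (-2.1)
   = 1.8 + 1.1 − 0.48 − 1.533 = 0.89
Deviation = -1.79 − 0.89 = -2.68 pp.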